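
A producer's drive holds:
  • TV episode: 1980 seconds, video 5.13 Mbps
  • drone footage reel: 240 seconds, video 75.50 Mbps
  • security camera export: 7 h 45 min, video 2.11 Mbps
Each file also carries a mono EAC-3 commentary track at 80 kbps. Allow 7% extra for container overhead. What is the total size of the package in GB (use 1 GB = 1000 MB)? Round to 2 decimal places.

Audio: 80 kbps = 0.080 Mbps.
TV episode: 5.210 Mbps × 1980 s × 1.07 = 11037.9 Mb
drone footage reel: 75.580 Mbps × 240 s × 1.07 = 19408.9 Mb
security camera export: 2.190 Mbps × 27900 s × 1.07 = 65378.1 Mb
Total: 95824.9 Mb = 11978.1 MB.
= 11.98 GB.

11.98 GB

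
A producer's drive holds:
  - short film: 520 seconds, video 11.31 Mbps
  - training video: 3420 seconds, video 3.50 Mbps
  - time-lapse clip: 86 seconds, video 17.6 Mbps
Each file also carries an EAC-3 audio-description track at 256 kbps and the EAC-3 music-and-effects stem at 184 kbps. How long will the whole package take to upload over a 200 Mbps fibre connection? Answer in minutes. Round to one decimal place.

Audio total: 256 + 184 = 440 kbps = 0.440 Mbps.
short film: 11.750 Mbps × 520 s = 6110.0 Mb
training video: 3.940 Mbps × 3420 s = 13474.8 Mb
time-lapse clip: 18.040 Mbps × 86 s = 1551.4 Mb
Total: 21136.2 Mb = 2642.0 MB.
At 200 Mbps: 21136.2 / 200 = 106 s ≈ 1.76 minutes.

1.8 minutes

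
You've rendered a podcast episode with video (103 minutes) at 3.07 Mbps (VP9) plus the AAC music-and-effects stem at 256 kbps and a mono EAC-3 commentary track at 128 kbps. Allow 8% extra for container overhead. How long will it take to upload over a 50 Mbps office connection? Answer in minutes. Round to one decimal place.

103 min = 6180 s
Audio total: 256 + 128 = 384 kbps = 0.384 Mbps.
Total bitrate: 3.454 Mbps.
File: 3.454 Mbps × 6180 s = 21345.7 Mb.
With 8% container overhead: ×1.08. → 23053.4 Mb.
At 50 Mbps: 23053.4 / 50 = 461.1 s ≈ 7.68 minutes.

7.7 minutes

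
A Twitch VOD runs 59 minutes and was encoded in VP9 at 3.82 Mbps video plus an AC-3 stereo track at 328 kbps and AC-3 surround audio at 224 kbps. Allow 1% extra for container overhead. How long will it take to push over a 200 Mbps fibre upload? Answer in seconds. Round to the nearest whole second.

59 min = 3540 s
Audio total: 328 + 224 = 552 kbps = 0.552 Mbps.
Total bitrate: 4.372 Mbps.
File: 4.372 Mbps × 3540 s = 15476.9 Mb.
With 1% container overhead: ×1.01. → 15631.6 Mb.
At 200 Mbps: 15631.6 / 200 = 78.2 s ≈ 78.2 seconds.

78 seconds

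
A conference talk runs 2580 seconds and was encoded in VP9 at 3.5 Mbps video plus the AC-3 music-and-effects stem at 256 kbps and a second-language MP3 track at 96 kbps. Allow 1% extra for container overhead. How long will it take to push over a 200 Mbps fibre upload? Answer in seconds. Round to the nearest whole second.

Audio total: 256 + 96 = 352 kbps = 0.352 Mbps.
Total bitrate: 3.852 Mbps.
File: 3.852 Mbps × 2580 s = 9938.2 Mb.
With 1% container overhead: ×1.01. → 10037.5 Mb.
At 200 Mbps: 10037.5 / 200 = 50.2 s ≈ 50.2 seconds.

50 seconds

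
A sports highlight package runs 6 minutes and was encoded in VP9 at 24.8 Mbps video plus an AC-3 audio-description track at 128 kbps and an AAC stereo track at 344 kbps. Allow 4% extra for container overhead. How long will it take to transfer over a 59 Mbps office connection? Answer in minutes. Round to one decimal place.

6 min = 360 s
Audio total: 128 + 344 = 472 kbps = 0.472 Mbps.
Total bitrate: 25.272 Mbps.
File: 25.272 Mbps × 360 s = 9097.9 Mb.
With 4% container overhead: ×1.04. → 9461.8 Mb.
At 59 Mbps: 9461.8 / 59 = 160.4 s ≈ 2.67 minutes.

2.7 minutes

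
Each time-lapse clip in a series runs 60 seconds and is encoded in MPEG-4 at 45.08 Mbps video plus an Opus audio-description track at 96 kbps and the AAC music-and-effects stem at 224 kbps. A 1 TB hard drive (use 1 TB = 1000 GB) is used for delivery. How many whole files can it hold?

2936

Audio total: 96 + 224 = 320 kbps = 0.320 Mbps.
Total bitrate: 45.400 Mbps.
Per item: 45.400 Mbps × 60 s = 2,724 Mb = 340.5 MB.
Capacity: 1 TB = 8,000,000 Mb; 2936.86 items → 2936 complete.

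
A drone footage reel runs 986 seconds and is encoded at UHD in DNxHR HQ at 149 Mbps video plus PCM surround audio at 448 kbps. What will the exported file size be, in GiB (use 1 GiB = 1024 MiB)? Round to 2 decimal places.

Audio: 448 kbps = 0.448 Mbps.
Total bitrate: 149 + 0.448 = 149.448 Mbps.
Stream data: 149.448 Mbps × 986 s = 147355.7 Mb.
147,356 Mb = 18,419,466,000 bytes ÷ 1,073,741,824 = 17.15 GiB.

17.15 GiB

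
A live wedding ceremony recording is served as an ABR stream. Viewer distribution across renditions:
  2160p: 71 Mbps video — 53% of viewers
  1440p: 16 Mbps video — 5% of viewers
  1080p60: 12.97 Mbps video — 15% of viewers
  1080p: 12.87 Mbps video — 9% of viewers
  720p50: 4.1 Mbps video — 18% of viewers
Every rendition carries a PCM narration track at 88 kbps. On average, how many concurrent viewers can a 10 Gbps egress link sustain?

Audio: 88 kbps = 0.088 Mbps.
Average per-viewer bitrate: 0.53×71.088 + 0.05×16.088 + 0.15×13.058 + 0.09×12.958 + 0.18×4.188 = 42.360 Mbps.
10 Gbps = 10,000 Mbps; 10,000 / 42.360 = 236.07 → 236.

236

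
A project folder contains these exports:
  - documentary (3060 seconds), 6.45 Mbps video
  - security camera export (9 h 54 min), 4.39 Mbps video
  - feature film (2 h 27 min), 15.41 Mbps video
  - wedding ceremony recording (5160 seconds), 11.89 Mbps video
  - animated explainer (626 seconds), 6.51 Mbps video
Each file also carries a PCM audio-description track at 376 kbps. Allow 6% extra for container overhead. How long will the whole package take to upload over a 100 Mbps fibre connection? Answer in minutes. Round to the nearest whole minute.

70 minutes

Audio: 376 kbps = 0.376 Mbps.
documentary: 6.826 Mbps × 3060 s × 1.06 = 22140.8 Mb
security camera export: 4.766 Mbps × 35640 s × 1.06 = 180051.9 Mb
feature film: 15.786 Mbps × 8820 s × 1.06 = 147586.5 Mb
wedding ceremony recording: 12.266 Mbps × 5160 s × 1.06 = 67090.1 Mb
animated explainer: 6.886 Mbps × 626 s × 1.06 = 4569.3 Mb
Total: 421438.5 Mb = 52679.8 MB.
At 100 Mbps: 421438.5 / 100 = 4214 s ≈ 70.2 minutes.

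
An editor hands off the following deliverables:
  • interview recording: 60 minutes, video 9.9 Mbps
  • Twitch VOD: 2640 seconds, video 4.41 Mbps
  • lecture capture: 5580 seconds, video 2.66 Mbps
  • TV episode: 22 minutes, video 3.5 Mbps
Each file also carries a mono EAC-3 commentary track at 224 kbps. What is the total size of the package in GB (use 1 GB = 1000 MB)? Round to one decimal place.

Audio: 224 kbps = 0.224 Mbps.
interview recording: 10.124 Mbps × 3600 s = 36446.4 Mb
Twitch VOD: 4.634 Mbps × 2640 s = 12233.8 Mb
lecture capture: 2.884 Mbps × 5580 s = 16092.7 Mb
TV episode: 3.724 Mbps × 1320 s = 4915.7 Mb
Total: 69688.6 Mb = 8711.1 MB.
= 8.711 GB.

8.7 GB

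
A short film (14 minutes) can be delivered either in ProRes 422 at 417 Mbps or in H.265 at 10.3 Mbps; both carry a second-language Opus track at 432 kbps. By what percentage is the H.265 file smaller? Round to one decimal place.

14 min = 840 s
Audio: 432 kbps = 0.432 Mbps.
ProRes 422: 417.432 Mbps × 840 s = 350642.9 Mb = 43.830 GB.
H.265: 10.732 Mbps × 840 s = 9014.9 Mb = 1.127 GB.
Reduction: (1 − 1.127/43.830) × 100 = 97.43%.

97.4%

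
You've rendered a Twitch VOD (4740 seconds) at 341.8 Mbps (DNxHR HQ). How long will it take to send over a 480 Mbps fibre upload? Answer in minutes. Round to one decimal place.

File: 341.800 Mbps × 4740 s = 1620132.0 Mb.
At 480 Mbps: 1620132.0 / 480 = 3375.3 s ≈ 56.3 minutes.

56.3 minutes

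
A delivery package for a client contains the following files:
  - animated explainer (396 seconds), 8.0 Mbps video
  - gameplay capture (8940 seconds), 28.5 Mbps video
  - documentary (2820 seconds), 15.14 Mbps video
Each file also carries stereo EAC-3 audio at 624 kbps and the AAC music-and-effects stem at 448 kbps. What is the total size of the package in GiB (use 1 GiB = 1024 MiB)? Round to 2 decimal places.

36.52 GiB

Audio total: 624 + 448 = 1072 kbps = 1.072 Mbps.
animated explainer: 9.072 Mbps × 396 s = 3592.5 Mb
gameplay capture: 29.572 Mbps × 8940 s = 264373.7 Mb
documentary: 16.212 Mbps × 2820 s = 45717.8 Mb
Total: 313684.0 Mb = 39210.5 MB.
= 36.52 GiB.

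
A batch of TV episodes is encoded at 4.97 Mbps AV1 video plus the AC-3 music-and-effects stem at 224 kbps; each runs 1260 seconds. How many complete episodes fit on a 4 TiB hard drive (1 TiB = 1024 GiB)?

Audio: 224 kbps = 0.224 Mbps.
Total bitrate: 5.194 Mbps.
Per item: 5.194 Mbps × 1260 s = 6,544 Mb = 818.1 MB.
Capacity: 4 TiB = 35,184,372 Mb; 5376.22 items → 5376 complete.

5376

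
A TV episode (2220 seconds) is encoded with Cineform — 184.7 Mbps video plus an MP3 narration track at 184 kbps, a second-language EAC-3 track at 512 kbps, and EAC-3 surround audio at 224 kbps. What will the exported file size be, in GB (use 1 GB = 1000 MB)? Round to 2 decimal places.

51.51 GB

Audio total: 184 + 512 + 224 = 920 kbps = 0.920 Mbps.
Total bitrate: 184.7 + 0.920 = 185.620 Mbps.
Stream data: 185.620 Mbps × 2220 s = 412076.4 Mb.
412,076 Mb ÷ 8 = 51,510 MB → 51.51 GB.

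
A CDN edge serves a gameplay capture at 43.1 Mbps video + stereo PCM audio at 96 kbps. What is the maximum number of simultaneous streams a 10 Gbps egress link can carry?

231

Audio: 96 kbps = 0.096 Mbps.
Per-viewer media rate: 43.196 Mbps.
10 Gbps = 10,000 Mbps; 10,000 / 43.196 = 231.50 → 231 viewers.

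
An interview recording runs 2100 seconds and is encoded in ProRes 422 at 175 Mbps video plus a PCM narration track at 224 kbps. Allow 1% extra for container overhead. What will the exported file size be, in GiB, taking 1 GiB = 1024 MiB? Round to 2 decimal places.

Audio: 224 kbps = 0.224 Mbps.
Total bitrate: 175 + 0.224 = 175.224 Mbps.
Stream data: 175.224 Mbps × 2100 s = 367970.4 Mb.
With 1% container overhead: ×1.01.
371,650 Mb = 46,456,263,000 bytes ÷ 1,073,741,824 = 43.27 GiB.

43.27 GiB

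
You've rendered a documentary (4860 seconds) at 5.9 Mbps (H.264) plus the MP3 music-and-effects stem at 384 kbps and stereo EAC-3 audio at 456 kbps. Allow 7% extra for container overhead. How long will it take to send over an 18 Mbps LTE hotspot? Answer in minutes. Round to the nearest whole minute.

32 minutes

Audio total: 384 + 456 = 840 kbps = 0.840 Mbps.
Total bitrate: 6.740 Mbps.
File: 6.740 Mbps × 4860 s = 32756.4 Mb.
With 7% container overhead: ×1.07. → 35049.3 Mb.
At 18 Mbps: 35049.3 / 18 = 1947.2 s ≈ 32.5 minutes.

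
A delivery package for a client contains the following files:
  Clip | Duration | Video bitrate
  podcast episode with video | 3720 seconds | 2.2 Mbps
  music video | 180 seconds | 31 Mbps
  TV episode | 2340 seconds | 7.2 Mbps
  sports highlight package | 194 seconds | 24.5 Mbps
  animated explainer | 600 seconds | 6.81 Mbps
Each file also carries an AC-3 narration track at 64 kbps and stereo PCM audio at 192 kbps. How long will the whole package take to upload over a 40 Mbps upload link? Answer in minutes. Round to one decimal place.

Audio total: 64 + 192 = 256 kbps = 0.256 Mbps.
podcast episode with video: 2.456 Mbps × 3720 s = 9136.3 Mb
music video: 31.256 Mbps × 180 s = 5626.1 Mb
TV episode: 7.456 Mbps × 2340 s = 17447.0 Mb
sports highlight package: 24.756 Mbps × 194 s = 4802.7 Mb
animated explainer: 7.066 Mbps × 600 s = 4239.6 Mb
Total: 41251.7 Mb = 5156.5 MB.
At 40 Mbps: 41251.7 / 40 = 1031 s ≈ 17.2 minutes.

17.2 minutes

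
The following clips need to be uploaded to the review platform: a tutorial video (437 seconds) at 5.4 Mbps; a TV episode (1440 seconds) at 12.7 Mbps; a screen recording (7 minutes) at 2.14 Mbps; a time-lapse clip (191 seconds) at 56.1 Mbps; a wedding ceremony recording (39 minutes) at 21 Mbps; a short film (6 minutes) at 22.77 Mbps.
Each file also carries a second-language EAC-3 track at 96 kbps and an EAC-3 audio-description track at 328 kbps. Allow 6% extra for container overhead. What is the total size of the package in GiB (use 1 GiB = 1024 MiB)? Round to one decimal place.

Audio total: 96 + 328 = 424 kbps = 0.424 Mbps.
tutorial video: 5.824 Mbps × 437 s × 1.06 = 2697.8 Mb
TV episode: 13.124 Mbps × 1440 s × 1.06 = 20032.5 Mb
screen recording: 2.564 Mbps × 420 s × 1.06 = 1141.5 Mb
time-lapse clip: 56.524 Mbps × 191 s × 1.06 = 11443.8 Mb
wedding ceremony recording: 21.424 Mbps × 2340 s × 1.06 = 53140.1 Mb
short film: 23.194 Mbps × 360 s × 1.06 = 8850.8 Mb
Total: 97306.5 Mb = 12163.3 MB.
= 11.33 GiB.

11.3 GiB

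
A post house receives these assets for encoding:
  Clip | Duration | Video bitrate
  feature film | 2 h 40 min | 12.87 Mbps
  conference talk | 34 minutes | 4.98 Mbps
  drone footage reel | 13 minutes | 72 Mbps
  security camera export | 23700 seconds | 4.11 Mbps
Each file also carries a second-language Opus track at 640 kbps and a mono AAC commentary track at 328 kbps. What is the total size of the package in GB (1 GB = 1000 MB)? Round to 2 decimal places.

40.28 GB

Audio total: 640 + 328 = 968 kbps = 0.968 Mbps.
feature film: 13.838 Mbps × 9600 s = 132844.8 Mb
conference talk: 5.948 Mbps × 2040 s = 12133.9 Mb
drone footage reel: 72.968 Mbps × 780 s = 56915.0 Mb
security camera export: 5.078 Mbps × 23700 s = 120348.6 Mb
Total: 322242.4 Mb = 40280.3 MB.
= 40.28 GB.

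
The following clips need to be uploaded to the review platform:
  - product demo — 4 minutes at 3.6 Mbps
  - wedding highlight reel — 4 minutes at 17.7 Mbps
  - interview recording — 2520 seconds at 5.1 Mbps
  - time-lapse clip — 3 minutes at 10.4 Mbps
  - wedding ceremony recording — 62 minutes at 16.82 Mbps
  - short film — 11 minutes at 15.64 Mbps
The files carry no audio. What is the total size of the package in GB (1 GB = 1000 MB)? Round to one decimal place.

11.6 GB

product demo: 3.600 Mbps × 240 s = 864.0 Mb
wedding highlight reel: 17.700 Mbps × 240 s = 4248.0 Mb
interview recording: 5.100 Mbps × 2520 s = 12852.0 Mb
time-lapse clip: 10.400 Mbps × 180 s = 1872.0 Mb
wedding ceremony recording: 16.820 Mbps × 3720 s = 62570.4 Mb
short film: 15.640 Mbps × 660 s = 10322.4 Mb
Total: 92728.8 Mb = 11591.1 MB.
= 11.59 GB.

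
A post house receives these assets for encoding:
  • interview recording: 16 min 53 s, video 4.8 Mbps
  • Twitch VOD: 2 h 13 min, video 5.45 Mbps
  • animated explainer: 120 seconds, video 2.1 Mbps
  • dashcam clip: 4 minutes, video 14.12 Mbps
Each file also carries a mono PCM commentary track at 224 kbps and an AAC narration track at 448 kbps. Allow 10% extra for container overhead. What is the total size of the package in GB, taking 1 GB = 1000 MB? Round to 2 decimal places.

Audio total: 224 + 448 = 672 kbps = 0.672 Mbps.
interview recording: 5.472 Mbps × 1013 s × 1.10 = 6097.4 Mb
Twitch VOD: 6.122 Mbps × 7980 s × 1.10 = 53738.9 Mb
animated explainer: 2.772 Mbps × 120 s × 1.10 = 365.9 Mb
dashcam clip: 14.792 Mbps × 240 s × 1.10 = 3905.1 Mb
Total: 64107.4 Mb = 8013.4 MB.
= 8.013 GB.

8.01 GB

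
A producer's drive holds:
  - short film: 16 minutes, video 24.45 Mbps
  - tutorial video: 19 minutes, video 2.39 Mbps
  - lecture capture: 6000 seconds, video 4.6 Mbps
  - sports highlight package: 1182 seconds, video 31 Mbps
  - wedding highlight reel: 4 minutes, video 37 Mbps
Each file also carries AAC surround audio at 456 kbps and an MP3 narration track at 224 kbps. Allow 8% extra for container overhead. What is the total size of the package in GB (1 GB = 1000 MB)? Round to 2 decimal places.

14.28 GB

Audio total: 456 + 224 = 680 kbps = 0.680 Mbps.
short film: 25.130 Mbps × 960 s × 1.08 = 26054.8 Mb
tutorial video: 3.070 Mbps × 1140 s × 1.08 = 3779.8 Mb
lecture capture: 5.280 Mbps × 6000 s × 1.08 = 34214.4 Mb
sports highlight package: 31.680 Mbps × 1182 s × 1.08 = 40441.4 Mb
wedding highlight reel: 37.680 Mbps × 240 s × 1.08 = 9766.7 Mb
Total: 114257.0 Mb = 14282.1 MB.
= 14.28 GB.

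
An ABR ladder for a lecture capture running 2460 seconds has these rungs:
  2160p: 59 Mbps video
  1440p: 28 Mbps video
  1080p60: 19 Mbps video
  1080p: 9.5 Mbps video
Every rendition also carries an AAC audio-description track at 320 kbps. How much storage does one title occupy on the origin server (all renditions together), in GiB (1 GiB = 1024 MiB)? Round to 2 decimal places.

Audio: 320 kbps = 0.320 Mbps.
Sum of rendition bitrates: (59+0.320) + (28+0.320) + (19+0.320) + (9.5+0.320) = 116.780 Mbps.
× 2460 s = 287,279 Mb = 35,910 MB = 33.44 GiB.

33.44 GiB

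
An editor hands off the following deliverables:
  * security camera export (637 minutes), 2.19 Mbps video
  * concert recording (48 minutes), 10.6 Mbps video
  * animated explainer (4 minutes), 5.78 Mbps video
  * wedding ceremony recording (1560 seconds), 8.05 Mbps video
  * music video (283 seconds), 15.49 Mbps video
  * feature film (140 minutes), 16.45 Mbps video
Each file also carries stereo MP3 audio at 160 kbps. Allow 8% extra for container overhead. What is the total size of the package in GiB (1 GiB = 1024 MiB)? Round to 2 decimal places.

35.08 GiB

Audio: 160 kbps = 0.160 Mbps.
security camera export: 2.350 Mbps × 38220 s × 1.08 = 97002.4 Mb
concert recording: 10.760 Mbps × 2880 s × 1.08 = 33467.9 Mb
animated explainer: 5.940 Mbps × 240 s × 1.08 = 1539.6 Mb
wedding ceremony recording: 8.210 Mbps × 1560 s × 1.08 = 13832.2 Mb
music video: 15.650 Mbps × 283 s × 1.08 = 4783.3 Mb
feature film: 16.610 Mbps × 8400 s × 1.08 = 150685.9 Mb
Total: 301311.3 Mb = 37663.9 MB.
= 35.08 GiB.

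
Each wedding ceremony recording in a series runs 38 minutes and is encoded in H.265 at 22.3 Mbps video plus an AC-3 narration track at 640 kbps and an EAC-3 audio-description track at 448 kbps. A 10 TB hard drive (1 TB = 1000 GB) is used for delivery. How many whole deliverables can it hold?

38 min = 2280 s
Audio total: 640 + 448 = 1088 kbps = 1.088 Mbps.
Total bitrate: 23.388 Mbps.
Per item: 23.388 Mbps × 2280 s = 53,325 Mb = 6,666 MB.
Capacity: 10 TB = 80,000,000 Mb; 1500.24 items → 1500 complete.

1500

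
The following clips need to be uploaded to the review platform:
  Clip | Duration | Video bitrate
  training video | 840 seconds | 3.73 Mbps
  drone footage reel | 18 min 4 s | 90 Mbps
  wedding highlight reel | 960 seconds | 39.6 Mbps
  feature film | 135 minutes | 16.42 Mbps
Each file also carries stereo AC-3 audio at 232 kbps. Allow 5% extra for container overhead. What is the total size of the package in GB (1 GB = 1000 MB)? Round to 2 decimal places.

36.00 GB

Audio: 232 kbps = 0.232 Mbps.
training video: 3.962 Mbps × 840 s × 1.05 = 3494.5 Mb
drone footage reel: 90.232 Mbps × 1084 s × 1.05 = 102702.1 Mb
wedding highlight reel: 39.832 Mbps × 960 s × 1.05 = 40150.7 Mb
feature film: 16.652 Mbps × 8100 s × 1.05 = 141625.3 Mb
Total: 287972.5 Mb = 35996.6 MB.
= 36.00 GB.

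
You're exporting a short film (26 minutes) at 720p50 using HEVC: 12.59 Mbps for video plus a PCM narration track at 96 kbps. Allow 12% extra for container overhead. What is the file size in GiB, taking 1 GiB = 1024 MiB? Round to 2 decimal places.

2.58 GiB

26 min = 1560 s
Audio: 96 kbps = 0.096 Mbps.
Total bitrate: 12.59 + 0.096 = 12.686 Mbps.
Stream data: 12.686 Mbps × 1560 s = 19790.2 Mb.
With 12% container overhead: ×1.12.
22,165 Mb = 2,770,622,400 bytes ÷ 1,073,741,824 = 2.580 GiB.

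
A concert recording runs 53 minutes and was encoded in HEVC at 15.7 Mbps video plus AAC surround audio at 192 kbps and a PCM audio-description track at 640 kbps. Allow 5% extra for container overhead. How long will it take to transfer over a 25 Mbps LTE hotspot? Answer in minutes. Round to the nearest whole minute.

37 minutes

53 min = 3180 s
Audio total: 192 + 640 = 832 kbps = 0.832 Mbps.
Total bitrate: 16.532 Mbps.
File: 16.532 Mbps × 3180 s = 52571.8 Mb.
With 5% container overhead: ×1.05. → 55200.3 Mb.
At 25 Mbps: 55200.3 / 25 = 2208.0 s ≈ 36.8 minutes.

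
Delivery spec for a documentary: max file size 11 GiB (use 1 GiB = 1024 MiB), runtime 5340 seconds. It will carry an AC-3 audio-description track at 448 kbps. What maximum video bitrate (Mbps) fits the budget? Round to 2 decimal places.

Budget: 11 GiB = 94489.3 Mb.
Total bitrate budget: 94489.3 Mb / 5340 s = 17.695 Mbps.
Audio: 448 kbps = 0.448 Mbps.
Video: 17.695 − 0.448 = 17.247 Mbps.

17.25 Mbps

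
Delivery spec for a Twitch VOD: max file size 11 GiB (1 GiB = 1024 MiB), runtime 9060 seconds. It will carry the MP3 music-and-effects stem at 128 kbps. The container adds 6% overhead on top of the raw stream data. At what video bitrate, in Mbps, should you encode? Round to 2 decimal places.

9.71 Mbps

Budget: 11 GiB = 94489.3 Mb.
Stream payload after overhead: 94489.3 / 1.06 = 89140.8 Mb.
Total bitrate budget: 89140.8 Mb / 9060 s = 9.839 Mbps.
Audio: 128 kbps = 0.128 Mbps.
Video: 9.839 − 0.128 = 9.711 Mbps.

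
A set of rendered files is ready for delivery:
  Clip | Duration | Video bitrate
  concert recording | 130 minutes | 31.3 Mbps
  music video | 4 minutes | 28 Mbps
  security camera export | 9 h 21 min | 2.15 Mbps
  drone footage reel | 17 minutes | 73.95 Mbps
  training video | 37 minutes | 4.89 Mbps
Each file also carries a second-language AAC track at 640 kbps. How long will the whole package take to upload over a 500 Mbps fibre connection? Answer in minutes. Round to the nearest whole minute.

Audio: 640 kbps = 0.640 Mbps.
concert recording: 31.940 Mbps × 7800 s = 249132.0 Mb
music video: 28.640 Mbps × 240 s = 6873.6 Mb
security camera export: 2.790 Mbps × 33660 s = 93911.4 Mb
drone footage reel: 74.590 Mbps × 1020 s = 76081.8 Mb
training video: 5.530 Mbps × 2220 s = 12276.6 Mb
Total: 438275.4 Mb = 54784.4 MB.
At 500 Mbps: 438275.4 / 500 = 877 s ≈ 14.6 minutes.

15 minutes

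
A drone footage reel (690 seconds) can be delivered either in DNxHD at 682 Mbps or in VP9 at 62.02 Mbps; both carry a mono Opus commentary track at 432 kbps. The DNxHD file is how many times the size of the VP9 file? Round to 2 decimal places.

Audio: 432 kbps = 0.432 Mbps.
DNxHD: 682.432 Mbps × 690 s = 470878.1 Mb = 54.817 GiB.
VP9: 62.452 Mbps × 690 s = 43091.9 Mb = 5.017 GiB.
Ratio: 54.817 / 5.017 = 10.927.

10.93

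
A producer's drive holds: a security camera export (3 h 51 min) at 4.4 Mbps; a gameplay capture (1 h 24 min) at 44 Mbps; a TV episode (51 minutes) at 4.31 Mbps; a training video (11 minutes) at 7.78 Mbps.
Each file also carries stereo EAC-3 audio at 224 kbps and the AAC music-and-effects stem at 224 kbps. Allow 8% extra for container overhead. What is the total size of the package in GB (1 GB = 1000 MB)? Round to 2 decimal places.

42.01 GB

Audio total: 224 + 224 = 448 kbps = 0.448 Mbps.
security camera export: 4.848 Mbps × 13860 s × 1.08 = 72568.7 Mb
gameplay capture: 44.448 Mbps × 5040 s × 1.08 = 241939.4 Mb
TV episode: 4.758 Mbps × 3060 s × 1.08 = 15724.2 Mb
training video: 8.228 Mbps × 660 s × 1.08 = 5864.9 Mb
Total: 336097.3 Mb = 42012.2 MB.
= 42.01 GB.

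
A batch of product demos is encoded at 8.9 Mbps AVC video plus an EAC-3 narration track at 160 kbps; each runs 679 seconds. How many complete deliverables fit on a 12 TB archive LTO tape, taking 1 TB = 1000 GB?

15605

Audio: 160 kbps = 0.160 Mbps.
Total bitrate: 9.060 Mbps.
Per item: 9.060 Mbps × 679 s = 6,152 Mb = 769.0 MB.
Capacity: 12 TB = 96,000,000 Mb; 15605.34 items → 15605 complete.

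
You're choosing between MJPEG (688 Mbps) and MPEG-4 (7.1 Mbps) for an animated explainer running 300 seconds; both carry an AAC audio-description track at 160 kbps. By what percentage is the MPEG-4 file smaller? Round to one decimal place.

Audio: 160 kbps = 0.160 Mbps.
MJPEG: 688.160 Mbps × 300 s = 206448.0 Mb = 24.034 GiB.
MPEG-4: 7.260 Mbps × 300 s = 2178.0 Mb = 0.254 GiB.
Reduction: (1 − 0.254/24.034) × 100 = 98.95%.

98.9%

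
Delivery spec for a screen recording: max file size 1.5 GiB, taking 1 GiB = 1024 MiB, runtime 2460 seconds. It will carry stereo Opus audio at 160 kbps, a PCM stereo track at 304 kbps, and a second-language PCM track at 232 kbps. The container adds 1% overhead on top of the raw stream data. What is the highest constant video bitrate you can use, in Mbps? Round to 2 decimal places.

Budget: 1.5 GiB = 12884.9 Mb.
Stream payload after overhead: 12884.9 / 1.01 = 12757.3 Mb.
Total bitrate budget: 12757.3 Mb / 2460 s = 5.186 Mbps.
Audio total: 160 + 304 + 232 = 696 kbps = 0.696 Mbps.
Video: 5.186 − 0.696 = 4.490 Mbps.

4.49 Mbps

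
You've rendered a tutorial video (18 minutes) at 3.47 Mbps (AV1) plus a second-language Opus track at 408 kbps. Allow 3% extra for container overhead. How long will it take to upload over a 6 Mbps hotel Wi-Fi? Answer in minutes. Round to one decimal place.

18 min = 1080 s
Audio: 408 kbps = 0.408 Mbps.
Total bitrate: 3.878 Mbps.
File: 3.878 Mbps × 1080 s = 4188.2 Mb.
With 3% container overhead: ×1.03. → 4313.9 Mb.
At 6 Mbps: 4313.9 / 6 = 719.0 s ≈ 12 minutes.

12.0 minutes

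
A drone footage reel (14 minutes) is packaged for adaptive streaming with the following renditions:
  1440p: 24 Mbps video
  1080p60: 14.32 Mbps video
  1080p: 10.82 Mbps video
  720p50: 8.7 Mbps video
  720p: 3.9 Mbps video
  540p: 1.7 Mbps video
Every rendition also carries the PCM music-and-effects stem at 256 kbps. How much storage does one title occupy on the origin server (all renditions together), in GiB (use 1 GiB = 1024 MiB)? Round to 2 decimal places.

14 min = 840 s
Audio: 256 kbps = 0.256 Mbps.
Sum of rendition bitrates: (24+0.256) + (14.32+0.256) + (10.82+0.256) + (8.7+0.256) + (3.9+0.256) + (1.7+0.256) = 64.976 Mbps.
× 840 s = 54,580 Mb = 6,822 MB = 6.354 GiB.

6.35 GiB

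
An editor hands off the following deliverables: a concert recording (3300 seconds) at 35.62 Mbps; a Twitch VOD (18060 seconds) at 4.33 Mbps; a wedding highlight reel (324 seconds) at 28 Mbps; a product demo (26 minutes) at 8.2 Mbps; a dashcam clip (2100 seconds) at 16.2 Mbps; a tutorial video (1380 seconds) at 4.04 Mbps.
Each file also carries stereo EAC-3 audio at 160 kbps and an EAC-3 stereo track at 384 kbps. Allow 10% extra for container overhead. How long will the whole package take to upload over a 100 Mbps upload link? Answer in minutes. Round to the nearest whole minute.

50 minutes

Audio total: 160 + 384 = 544 kbps = 0.544 Mbps.
concert recording: 36.164 Mbps × 3300 s × 1.10 = 131275.3 Mb
Twitch VOD: 4.874 Mbps × 18060 s × 1.10 = 96826.9 Mb
wedding highlight reel: 28.544 Mbps × 324 s × 1.10 = 10173.1 Mb
product demo: 8.744 Mbps × 1560 s × 1.10 = 15004.7 Mb
dashcam clip: 16.744 Mbps × 2100 s × 1.10 = 38678.6 Mb
tutorial video: 4.584 Mbps × 1380 s × 1.10 = 6958.5 Mb
Total: 298917.1 Mb = 37364.6 MB.
At 100 Mbps: 298917.1 / 100 = 2989 s ≈ 49.8 minutes.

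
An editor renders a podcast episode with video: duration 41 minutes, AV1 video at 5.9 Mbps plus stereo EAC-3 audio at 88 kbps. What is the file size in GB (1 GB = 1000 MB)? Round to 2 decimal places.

1.84 GB

41 min = 2460 s
Audio: 88 kbps = 0.088 Mbps.
Total bitrate: 5.9 + 0.088 = 5.988 Mbps.
Stream data: 5.988 Mbps × 2460 s = 14730.5 Mb.
14,730 Mb ÷ 8 = 1,841 MB → 1.841 GB.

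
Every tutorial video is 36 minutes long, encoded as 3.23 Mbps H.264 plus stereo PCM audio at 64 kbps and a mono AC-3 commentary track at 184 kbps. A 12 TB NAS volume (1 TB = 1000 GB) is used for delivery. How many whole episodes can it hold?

12778

36 min = 2160 s
Audio total: 64 + 184 = 248 kbps = 0.248 Mbps.
Total bitrate: 3.478 Mbps.
Per item: 3.478 Mbps × 2160 s = 7,512 Mb = 939.1 MB.
Capacity: 12 TB = 96,000,000 Mb; 12778.74 items → 12778 complete.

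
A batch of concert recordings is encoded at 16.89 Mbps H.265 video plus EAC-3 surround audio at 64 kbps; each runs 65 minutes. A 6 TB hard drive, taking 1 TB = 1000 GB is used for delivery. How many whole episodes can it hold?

65 min = 3900 s
Audio: 64 kbps = 0.064 Mbps.
Total bitrate: 16.954 Mbps.
Per item: 16.954 Mbps × 3900 s = 66,121 Mb = 8,265 MB.
Capacity: 6 TB = 48,000,000 Mb; 725.95 items → 725 complete.

725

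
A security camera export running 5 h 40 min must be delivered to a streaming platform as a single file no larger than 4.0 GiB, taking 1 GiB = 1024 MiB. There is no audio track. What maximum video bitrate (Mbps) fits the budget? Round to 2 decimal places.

Budget: 4.0 GiB = 34359.7 Mb.
5 h 40 min = 340 min = 20400 s
Total bitrate budget: 34359.7 Mb / 20400 s = 1.684 Mbps.

1.68 Mbps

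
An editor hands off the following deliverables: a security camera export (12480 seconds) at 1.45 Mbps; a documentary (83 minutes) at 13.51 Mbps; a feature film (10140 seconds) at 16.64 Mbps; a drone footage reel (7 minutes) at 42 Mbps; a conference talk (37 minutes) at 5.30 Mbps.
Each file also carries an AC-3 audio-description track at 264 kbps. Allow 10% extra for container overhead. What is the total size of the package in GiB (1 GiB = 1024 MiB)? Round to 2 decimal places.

37.33 GiB

Audio: 264 kbps = 0.264 Mbps.
security camera export: 1.714 Mbps × 12480 s × 1.10 = 23529.8 Mb
documentary: 13.774 Mbps × 4980 s × 1.10 = 75454.0 Mb
feature film: 16.904 Mbps × 10140 s × 1.10 = 188547.2 Mb
drone footage reel: 42.264 Mbps × 420 s × 1.10 = 19526.0 Mb
conference talk: 5.564 Mbps × 2220 s × 1.10 = 13587.3 Mb
Total: 320644.2 Mb = 40080.5 MB.
= 37.33 GiB.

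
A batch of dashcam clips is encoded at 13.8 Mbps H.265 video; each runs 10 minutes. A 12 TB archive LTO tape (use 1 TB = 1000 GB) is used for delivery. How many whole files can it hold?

10 min = 600 s
Per item: 13.800 Mbps × 600 s = 8,280 Mb = 1,035 MB.
Capacity: 12 TB = 96,000,000 Mb; 11594.20 items → 11594 complete.

11594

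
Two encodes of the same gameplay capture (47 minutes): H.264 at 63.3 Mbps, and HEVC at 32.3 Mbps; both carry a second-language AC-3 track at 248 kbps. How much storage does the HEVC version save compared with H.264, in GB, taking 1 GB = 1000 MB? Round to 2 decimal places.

47 min = 2820 s
Audio: 248 kbps = 0.248 Mbps.
H.264: 63.548 Mbps × 2820 s = 179205.4 Mb = 22.401 GB.
HEVC: 32.548 Mbps × 2820 s = 91785.4 Mb = 11.473 GB.
Saving: 22.401 − 11.473 = 10.928 GB.

10.93 GB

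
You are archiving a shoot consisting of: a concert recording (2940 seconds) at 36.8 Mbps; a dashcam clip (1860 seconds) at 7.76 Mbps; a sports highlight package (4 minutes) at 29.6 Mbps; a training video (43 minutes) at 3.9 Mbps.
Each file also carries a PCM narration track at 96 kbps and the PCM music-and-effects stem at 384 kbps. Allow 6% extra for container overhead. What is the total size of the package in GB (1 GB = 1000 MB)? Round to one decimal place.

19.0 GB

Audio total: 96 + 384 = 480 kbps = 0.480 Mbps.
concert recording: 37.280 Mbps × 2940 s × 1.06 = 116179.4 Mb
dashcam clip: 8.240 Mbps × 1860 s × 1.06 = 16246.0 Mb
sports highlight package: 30.080 Mbps × 240 s × 1.06 = 7652.4 Mb
training video: 4.380 Mbps × 2580 s × 1.06 = 11978.4 Mb
Total: 152056.2 Mb = 19007.0 MB.
= 19.01 GB.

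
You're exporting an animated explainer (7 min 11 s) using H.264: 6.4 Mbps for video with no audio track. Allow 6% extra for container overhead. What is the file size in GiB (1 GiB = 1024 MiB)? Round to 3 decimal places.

7 min 11 s = 431 s
Total bitrate: 6.4 Mbps.
Stream data: 6.400 Mbps × 431 s = 2758.4 Mb.
With 6% container overhead: ×1.06.
2,924 Mb = 365,488,000 bytes ÷ 1,073,741,824 = 0.3404 GiB.

0.340 GiB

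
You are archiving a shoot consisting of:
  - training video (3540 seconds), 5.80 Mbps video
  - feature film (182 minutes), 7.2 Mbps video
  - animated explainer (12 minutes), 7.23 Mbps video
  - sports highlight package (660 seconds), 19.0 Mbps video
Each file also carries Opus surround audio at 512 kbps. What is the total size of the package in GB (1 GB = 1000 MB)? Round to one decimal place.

15.6 GB

Audio: 512 kbps = 0.512 Mbps.
training video: 6.312 Mbps × 3540 s = 22344.5 Mb
feature film: 7.712 Mbps × 10920 s = 84215.0 Mb
animated explainer: 7.742 Mbps × 720 s = 5574.2 Mb
sports highlight package: 19.512 Mbps × 660 s = 12877.9 Mb
Total: 125011.7 Mb = 15626.5 MB.
= 15.63 GB.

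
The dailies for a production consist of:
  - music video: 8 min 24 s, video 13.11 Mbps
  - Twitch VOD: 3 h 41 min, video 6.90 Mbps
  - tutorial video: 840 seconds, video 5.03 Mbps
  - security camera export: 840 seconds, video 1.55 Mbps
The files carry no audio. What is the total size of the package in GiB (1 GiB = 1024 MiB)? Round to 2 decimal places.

music video: 13.110 Mbps × 504 s = 6607.4 Mb
Twitch VOD: 6.900 Mbps × 13260 s = 91494.0 Mb
tutorial video: 5.030 Mbps × 840 s = 4225.2 Mb
security camera export: 1.550 Mbps × 840 s = 1302.0 Mb
Total: 103628.6 Mb = 12953.6 MB.
= 12.06 GiB.

12.06 GiB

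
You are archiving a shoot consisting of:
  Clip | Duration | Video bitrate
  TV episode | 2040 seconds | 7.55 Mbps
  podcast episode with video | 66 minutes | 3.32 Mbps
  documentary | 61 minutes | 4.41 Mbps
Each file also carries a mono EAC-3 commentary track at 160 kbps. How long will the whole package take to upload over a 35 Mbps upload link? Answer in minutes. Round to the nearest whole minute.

Audio: 160 kbps = 0.160 Mbps.
TV episode: 7.710 Mbps × 2040 s = 15728.4 Mb
podcast episode with video: 3.480 Mbps × 3960 s = 13780.8 Mb
documentary: 4.570 Mbps × 3660 s = 16726.2 Mb
Total: 46235.4 Mb = 5779.4 MB.
At 35 Mbps: 46235.4 / 35 = 1321 s ≈ 22 minutes.

22 minutes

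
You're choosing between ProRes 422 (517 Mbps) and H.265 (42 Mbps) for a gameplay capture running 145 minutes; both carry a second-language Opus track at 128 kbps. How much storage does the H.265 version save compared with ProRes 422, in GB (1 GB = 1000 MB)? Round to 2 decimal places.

516.56 GB

145 min = 8700 s
Audio: 128 kbps = 0.128 Mbps.
ProRes 422: 517.128 Mbps × 8700 s = 4499013.6 Mb = 562.377 GB.
H.265: 42.128 Mbps × 8700 s = 366513.6 Mb = 45.814 GB.
Saving: 562.377 − 45.814 = 516.562 GB.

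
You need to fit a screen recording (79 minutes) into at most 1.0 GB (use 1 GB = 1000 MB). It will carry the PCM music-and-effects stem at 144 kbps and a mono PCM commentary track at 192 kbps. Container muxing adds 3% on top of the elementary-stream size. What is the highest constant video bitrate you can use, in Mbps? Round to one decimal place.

Budget: 1.0 GB = 8000.0 Mb.
Stream payload after overhead: 8000.0 / 1.03 = 7767.0 Mb.
79 min = 4740 s
Total bitrate budget: 7767.0 Mb / 4740 s = 1.639 Mbps.
Audio total: 144 + 192 = 336 kbps = 0.336 Mbps.
Video: 1.639 − 0.336 = 1.303 Mbps.

1.3 Mbps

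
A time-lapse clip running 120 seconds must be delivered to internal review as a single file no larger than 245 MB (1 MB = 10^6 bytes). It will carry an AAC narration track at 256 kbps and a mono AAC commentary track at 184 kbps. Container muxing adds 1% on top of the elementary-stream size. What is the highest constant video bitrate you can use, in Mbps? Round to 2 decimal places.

Budget: 245 MB = 1960.0 Mb.
Stream payload after overhead: 1960.0 / 1.01 = 1940.6 Mb.
Total bitrate budget: 1940.6 Mb / 120 s = 16.172 Mbps.
Audio total: 256 + 184 = 440 kbps = 0.440 Mbps.
Video: 16.172 − 0.440 = 15.732 Mbps.

15.73 Mbps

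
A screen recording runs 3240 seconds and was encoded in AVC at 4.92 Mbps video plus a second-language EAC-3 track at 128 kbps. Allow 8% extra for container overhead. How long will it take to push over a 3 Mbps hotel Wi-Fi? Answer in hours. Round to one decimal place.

1.6 hours

Audio: 128 kbps = 0.128 Mbps.
Total bitrate: 5.048 Mbps.
File: 5.048 Mbps × 3240 s = 16355.5 Mb.
With 8% container overhead: ×1.08. → 17664.0 Mb.
At 3 Mbps: 17664.0 / 3 = 5888.0 s ≈ 1.64 hours.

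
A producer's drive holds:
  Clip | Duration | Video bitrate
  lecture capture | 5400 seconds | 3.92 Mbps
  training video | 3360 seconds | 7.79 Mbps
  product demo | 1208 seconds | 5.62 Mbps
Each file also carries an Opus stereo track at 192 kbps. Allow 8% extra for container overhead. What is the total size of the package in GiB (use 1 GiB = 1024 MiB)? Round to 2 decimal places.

Audio: 192 kbps = 0.192 Mbps.
lecture capture: 4.112 Mbps × 5400 s × 1.08 = 23981.2 Mb
training video: 7.982 Mbps × 3360 s × 1.08 = 28965.1 Mb
product demo: 5.812 Mbps × 1208 s × 1.08 = 7582.6 Mb
Total: 60528.8 Mb = 7566.1 MB.
= 7.046 GiB.

7.05 GiB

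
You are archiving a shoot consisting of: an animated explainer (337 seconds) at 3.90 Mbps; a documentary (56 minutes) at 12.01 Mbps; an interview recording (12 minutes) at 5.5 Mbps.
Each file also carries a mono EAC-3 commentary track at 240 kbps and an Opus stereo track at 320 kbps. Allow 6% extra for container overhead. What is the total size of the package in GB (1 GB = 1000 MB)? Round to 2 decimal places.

Audio total: 240 + 320 = 560 kbps = 0.560 Mbps.
animated explainer: 4.460 Mbps × 337 s × 1.06 = 1593.2 Mb
documentary: 12.570 Mbps × 3360 s × 1.06 = 44769.3 Mb
interview recording: 6.060 Mbps × 720 s × 1.06 = 4625.0 Mb
Total: 50987.5 Mb = 6373.4 MB.
= 6.373 GB.

6.37 GB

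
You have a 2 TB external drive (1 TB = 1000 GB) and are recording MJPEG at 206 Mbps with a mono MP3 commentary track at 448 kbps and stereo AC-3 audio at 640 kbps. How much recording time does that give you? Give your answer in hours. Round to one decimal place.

21.5 hours

Audio total: 448 + 640 = 1088 kbps = 1.088 Mbps.
Total bitrate: 206 + 1.088 = 207.088 Mbps.
Capacity: 2 TB = 16,000,000 Mb.
Recording time: 16,000,000 / 207.088 = 77,262 s ≈ 21.5 hours.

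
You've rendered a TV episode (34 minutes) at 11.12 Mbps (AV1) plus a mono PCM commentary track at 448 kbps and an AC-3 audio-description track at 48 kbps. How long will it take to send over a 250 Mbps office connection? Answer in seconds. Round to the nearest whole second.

34 min = 2040 s
Audio total: 448 + 48 = 496 kbps = 0.496 Mbps.
Total bitrate: 11.616 Mbps.
File: 11.616 Mbps × 2040 s = 23696.6 Mb.
At 250 Mbps: 23696.6 / 250 = 94.8 s ≈ 94.8 seconds.

95 seconds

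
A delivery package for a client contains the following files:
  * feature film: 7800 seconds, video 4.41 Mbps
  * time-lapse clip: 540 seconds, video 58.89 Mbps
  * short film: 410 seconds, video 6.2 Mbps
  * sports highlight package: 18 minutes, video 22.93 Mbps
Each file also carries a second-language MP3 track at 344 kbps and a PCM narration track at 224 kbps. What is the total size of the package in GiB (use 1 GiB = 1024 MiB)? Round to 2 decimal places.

Audio total: 344 + 224 = 568 kbps = 0.568 Mbps.
feature film: 4.978 Mbps × 7800 s = 38828.4 Mb
time-lapse clip: 59.458 Mbps × 540 s = 32107.3 Mb
short film: 6.768 Mbps × 410 s = 2774.9 Mb
sports highlight package: 23.498 Mbps × 1080 s = 25377.8 Mb
Total: 99088.4 Mb = 12386.1 MB.
= 11.54 GiB.

11.54 GiB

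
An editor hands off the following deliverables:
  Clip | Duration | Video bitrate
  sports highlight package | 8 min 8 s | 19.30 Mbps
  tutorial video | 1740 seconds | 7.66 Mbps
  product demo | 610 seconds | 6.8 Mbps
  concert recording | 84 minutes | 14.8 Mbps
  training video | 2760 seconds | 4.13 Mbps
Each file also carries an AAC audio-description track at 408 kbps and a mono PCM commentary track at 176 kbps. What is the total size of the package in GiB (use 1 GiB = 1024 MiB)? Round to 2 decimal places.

13.86 GiB

Audio total: 408 + 176 = 584 kbps = 0.584 Mbps.
sports highlight package: 19.884 Mbps × 488 s = 9703.4 Mb
tutorial video: 8.244 Mbps × 1740 s = 14344.6 Mb
product demo: 7.384 Mbps × 610 s = 4504.2 Mb
concert recording: 15.384 Mbps × 5040 s = 77535.4 Mb
training video: 4.714 Mbps × 2760 s = 13010.6 Mb
Total: 119098.2 Mb = 14887.3 MB.
= 13.86 GiB.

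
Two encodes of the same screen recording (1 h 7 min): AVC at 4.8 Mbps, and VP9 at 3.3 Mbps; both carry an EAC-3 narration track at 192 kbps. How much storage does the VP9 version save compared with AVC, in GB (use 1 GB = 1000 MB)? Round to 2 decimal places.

0.75 GB

1 h 7 min = 67 min = 4020 s
Audio: 192 kbps = 0.192 Mbps.
AVC: 4.992 Mbps × 4020 s = 20067.8 Mb = 2.508 GB.
VP9: 3.492 Mbps × 4020 s = 14037.8 Mb = 1.755 GB.
Saving: 2.508 − 1.755 = 0.754 GB.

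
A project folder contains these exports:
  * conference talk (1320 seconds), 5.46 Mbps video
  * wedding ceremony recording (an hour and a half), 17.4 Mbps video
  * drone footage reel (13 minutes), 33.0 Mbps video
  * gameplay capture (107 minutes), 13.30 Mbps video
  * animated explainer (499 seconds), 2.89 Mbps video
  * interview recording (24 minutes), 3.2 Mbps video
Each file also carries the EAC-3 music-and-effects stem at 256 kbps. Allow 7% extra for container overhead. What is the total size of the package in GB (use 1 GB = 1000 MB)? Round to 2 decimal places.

Audio: 256 kbps = 0.256 Mbps.
conference talk: 5.716 Mbps × 1320 s × 1.07 = 8073.3 Mb
wedding ceremony recording: 17.656 Mbps × 5400 s × 1.07 = 102016.4 Mb
drone footage reel: 33.256 Mbps × 780 s × 1.07 = 27755.5 Mb
gameplay capture: 13.556 Mbps × 6420 s × 1.07 = 93121.6 Mb
animated explainer: 3.146 Mbps × 499 s × 1.07 = 1679.7 Mb
interview recording: 3.456 Mbps × 1440 s × 1.07 = 5325.0 Mb
Total: 237971.4 Mb = 29746.4 MB.
= 29.75 GB.

29.75 GB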